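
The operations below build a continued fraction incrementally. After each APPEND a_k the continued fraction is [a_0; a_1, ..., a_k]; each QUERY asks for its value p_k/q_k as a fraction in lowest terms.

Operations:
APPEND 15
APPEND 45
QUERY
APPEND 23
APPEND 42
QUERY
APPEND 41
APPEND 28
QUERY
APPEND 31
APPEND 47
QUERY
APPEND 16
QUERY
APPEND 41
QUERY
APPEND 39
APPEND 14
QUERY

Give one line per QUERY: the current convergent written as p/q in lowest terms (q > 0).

APPEND 15: p_0 = 15·1 + 0 = 15, q_0 = 15·0 + 1 = 1 → 15/1
APPEND 45: p_1 = 45·15 + 1 = 676, q_1 = 45·1 + 0 = 45 → 676/45
APPEND 23: p_2 = 23·676 + 15 = 15563, q_2 = 23·45 + 1 = 1036 → 15563/1036
APPEND 42: p_3 = 42·15563 + 676 = 654322, q_3 = 42·1036 + 45 = 43557 → 654322/43557
APPEND 41: p_4 = 41·654322 + 15563 = 26842765, q_4 = 41·43557 + 1036 = 1786873 → 26842765/1786873
APPEND 28: p_5 = 28·26842765 + 654322 = 752251742, q_5 = 28·1786873 + 43557 = 50076001 → 752251742/50076001
APPEND 31: p_6 = 31·752251742 + 26842765 = 23346646767, q_6 = 31·50076001 + 1786873 = 1554142904 → 23346646767/1554142904
APPEND 47: p_7 = 47·23346646767 + 752251742 = 1098044649791, q_7 = 47·1554142904 + 50076001 = 73094792489 → 1098044649791/73094792489
APPEND 16: p_8 = 16·1098044649791 + 23346646767 = 17592061043423, q_8 = 16·73094792489 + 1554142904 = 1171070822728 → 17592061043423/1171070822728
APPEND 41: p_9 = 41·17592061043423 + 1098044649791 = 722372547430134, q_9 = 41·1171070822728 + 73094792489 = 48086998524337 → 722372547430134/48086998524337
APPEND 39: p_10 = 39·722372547430134 + 17592061043423 = 28190121410818649, q_10 = 39·48086998524337 + 1171070822728 = 1876564013271871 → 28190121410818649/1876564013271871
APPEND 14: p_11 = 14·28190121410818649 + 722372547430134 = 395384072298891220, q_11 = 14·1876564013271871 + 48086998524337 = 26319983184330531 → 395384072298891220/26319983184330531

676/45
654322/43557
752251742/50076001
1098044649791/73094792489
17592061043423/1171070822728
722372547430134/48086998524337
395384072298891220/26319983184330531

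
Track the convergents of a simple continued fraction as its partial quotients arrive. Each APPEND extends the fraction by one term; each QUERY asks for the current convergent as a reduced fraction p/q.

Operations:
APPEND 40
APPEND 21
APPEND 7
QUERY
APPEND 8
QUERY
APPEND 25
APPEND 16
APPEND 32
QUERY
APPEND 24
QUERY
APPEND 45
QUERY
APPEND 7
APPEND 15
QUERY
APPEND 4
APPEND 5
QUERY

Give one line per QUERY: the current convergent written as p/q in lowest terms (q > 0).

APPEND 40: p_0 = 40·1 + 0 = 40, q_0 = 40·0 + 1 = 1 → 40/1
APPEND 21: p_1 = 21·40 + 1 = 841, q_1 = 21·1 + 0 = 21 → 841/21
APPEND 7: p_2 = 7·841 + 40 = 5927, q_2 = 7·21 + 1 = 148 → 5927/148
APPEND 8: p_3 = 8·5927 + 841 = 48257, q_3 = 8·148 + 21 = 1205 → 48257/1205
APPEND 25: p_4 = 25·48257 + 5927 = 1212352, q_4 = 25·1205 + 148 = 30273 → 1212352/30273
APPEND 16: p_5 = 16·1212352 + 48257 = 19445889, q_5 = 16·30273 + 1205 = 485573 → 19445889/485573
APPEND 32: p_6 = 32·19445889 + 1212352 = 623480800, q_6 = 32·485573 + 30273 = 15568609 → 623480800/15568609
APPEND 24: p_7 = 24·623480800 + 19445889 = 14982985089, q_7 = 24·15568609 + 485573 = 374132189 → 14982985089/374132189
APPEND 45: p_8 = 45·14982985089 + 623480800 = 674857809805, q_8 = 45·374132189 + 15568609 = 16851517114 → 674857809805/16851517114
APPEND 7: p_9 = 7·674857809805 + 14982985089 = 4738987653724, q_9 = 7·16851517114 + 374132189 = 118334751987 → 4738987653724/118334751987
APPEND 15: p_10 = 15·4738987653724 + 674857809805 = 71759672615665, q_10 = 15·118334751987 + 16851517114 = 1791872796919 → 71759672615665/1791872796919
APPEND 4: p_11 = 4·71759672615665 + 4738987653724 = 291777678116384, q_11 = 4·1791872796919 + 118334751987 = 7285825939663 → 291777678116384/7285825939663
APPEND 5: p_12 = 5·291777678116384 + 71759672615665 = 1530648063197585, q_12 = 5·7285825939663 + 1791872796919 = 38221002495234 → 1530648063197585/38221002495234

5927/148
48257/1205
623480800/15568609
14982985089/374132189
674857809805/16851517114
71759672615665/1791872796919
1530648063197585/38221002495234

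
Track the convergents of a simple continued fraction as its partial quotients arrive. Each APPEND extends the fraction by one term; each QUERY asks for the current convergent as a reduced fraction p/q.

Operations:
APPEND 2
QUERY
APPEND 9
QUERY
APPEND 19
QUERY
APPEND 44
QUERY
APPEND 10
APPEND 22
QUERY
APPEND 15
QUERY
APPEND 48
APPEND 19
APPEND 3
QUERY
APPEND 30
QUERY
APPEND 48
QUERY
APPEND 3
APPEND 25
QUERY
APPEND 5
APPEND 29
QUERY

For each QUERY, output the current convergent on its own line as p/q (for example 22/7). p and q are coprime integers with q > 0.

APPEND 2: p_0 = 2·1 + 0 = 2, q_0 = 2·0 + 1 = 1 → 2/1
APPEND 9: p_1 = 9·2 + 1 = 19, q_1 = 9·1 + 0 = 9 → 19/9
APPEND 19: p_2 = 19·19 + 2 = 363, q_2 = 19·9 + 1 = 172 → 363/172
APPEND 44: p_3 = 44·363 + 19 = 15991, q_3 = 44·172 + 9 = 7577 → 15991/7577
APPEND 10: p_4 = 10·15991 + 363 = 160273, q_4 = 10·7577 + 172 = 75942 → 160273/75942
APPEND 22: p_5 = 22·160273 + 15991 = 3541997, q_5 = 22·75942 + 7577 = 1678301 → 3541997/1678301
APPEND 15: p_6 = 15·3541997 + 160273 = 53290228, q_6 = 15·1678301 + 75942 = 25250457 → 53290228/25250457
APPEND 48: p_7 = 48·53290228 + 3541997 = 2561472941, q_7 = 48·25250457 + 1678301 = 1213700237 → 2561472941/1213700237
APPEND 19: p_8 = 19·2561472941 + 53290228 = 48721276107, q_8 = 19·1213700237 + 25250457 = 23085554960 → 48721276107/23085554960
APPEND 3: p_9 = 3·48721276107 + 2561472941 = 148725301262, q_9 = 3·23085554960 + 1213700237 = 70470365117 → 148725301262/70470365117
APPEND 30: p_10 = 30·148725301262 + 48721276107 = 4510480313967, q_10 = 30·70470365117 + 23085554960 = 2137196508470 → 4510480313967/2137196508470
APPEND 48: p_11 = 48·4510480313967 + 148725301262 = 216651780371678, q_11 = 48·2137196508470 + 70470365117 = 102655902771677 → 216651780371678/102655902771677
APPEND 3: p_12 = 3·216651780371678 + 4510480313967 = 654465821429001, q_12 = 3·102655902771677 + 2137196508470 = 310104904823501 → 654465821429001/310104904823501
APPEND 25: p_13 = 25·654465821429001 + 216651780371678 = 16578297316096703, q_13 = 25·310104904823501 + 102655902771677 = 7855278523359202 → 16578297316096703/7855278523359202
APPEND 5: p_14 = 5·16578297316096703 + 654465821429001 = 83545952401912516, q_14 = 5·7855278523359202 + 310104904823501 = 39586497521619511 → 83545952401912516/39586497521619511
APPEND 29: p_15 = 29·83545952401912516 + 16578297316096703 = 2439410916971559667, q_15 = 29·39586497521619511 + 7855278523359202 = 1155863706650325021 → 2439410916971559667/1155863706650325021

2/1
19/9
363/172
15991/7577
3541997/1678301
53290228/25250457
148725301262/70470365117
4510480313967/2137196508470
216651780371678/102655902771677
16578297316096703/7855278523359202
2439410916971559667/1155863706650325021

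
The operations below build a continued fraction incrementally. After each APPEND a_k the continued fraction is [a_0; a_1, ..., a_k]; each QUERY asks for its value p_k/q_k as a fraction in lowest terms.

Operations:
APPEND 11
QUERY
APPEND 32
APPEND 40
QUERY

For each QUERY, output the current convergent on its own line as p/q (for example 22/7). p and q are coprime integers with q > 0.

APPEND 11: p_0 = 11·1 + 0 = 11, q_0 = 11·0 + 1 = 1 → 11/1
APPEND 32: p_1 = 32·11 + 1 = 353, q_1 = 32·1 + 0 = 32 → 353/32
APPEND 40: p_2 = 40·353 + 11 = 14131, q_2 = 40·32 + 1 = 1281 → 14131/1281

11/1
14131/1281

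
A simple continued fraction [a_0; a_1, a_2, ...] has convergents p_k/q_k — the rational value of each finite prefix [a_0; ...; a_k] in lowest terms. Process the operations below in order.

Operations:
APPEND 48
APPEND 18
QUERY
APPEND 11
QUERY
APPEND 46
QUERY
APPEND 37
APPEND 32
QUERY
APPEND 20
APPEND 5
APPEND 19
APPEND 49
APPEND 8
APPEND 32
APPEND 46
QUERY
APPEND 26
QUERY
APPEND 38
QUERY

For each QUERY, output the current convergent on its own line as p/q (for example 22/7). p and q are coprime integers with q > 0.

865/18
9563/199
440763/9172
522610171/10875188
590431860208924429/12286514571033430
15364055160618745716/319716296363660051
584424527963721261637/12161505776390115368

APPEND 48: p_0 = 48·1 + 0 = 48, q_0 = 48·0 + 1 = 1 → 48/1
APPEND 18: p_1 = 18·48 + 1 = 865, q_1 = 18·1 + 0 = 18 → 865/18
APPEND 11: p_2 = 11·865 + 48 = 9563, q_2 = 11·18 + 1 = 199 → 9563/199
APPEND 46: p_3 = 46·9563 + 865 = 440763, q_3 = 46·199 + 18 = 9172 → 440763/9172
APPEND 37: p_4 = 37·440763 + 9563 = 16317794, q_4 = 37·9172 + 199 = 339563 → 16317794/339563
APPEND 32: p_5 = 32·16317794 + 440763 = 522610171, q_5 = 32·339563 + 9172 = 10875188 → 522610171/10875188
APPEND 20: p_6 = 20·522610171 + 16317794 = 10468521214, q_6 = 20·10875188 + 339563 = 217843323 → 10468521214/217843323
APPEND 5: p_7 = 5·10468521214 + 522610171 = 52865216241, q_7 = 5·217843323 + 10875188 = 1100091803 → 52865216241/1100091803
APPEND 19: p_8 = 19·52865216241 + 10468521214 = 1014907629793, q_8 = 19·1100091803 + 217843323 = 21119587580 → 1014907629793/21119587580
APPEND 49: p_9 = 49·1014907629793 + 52865216241 = 49783339076098, q_9 = 49·21119587580 + 1100091803 = 1035959883223 → 49783339076098/1035959883223
APPEND 8: p_10 = 8·49783339076098 + 1014907629793 = 399281620238577, q_10 = 8·1035959883223 + 21119587580 = 8308798653364 → 399281620238577/8308798653364
APPEND 32: p_11 = 32·399281620238577 + 49783339076098 = 12826795186710562, q_11 = 32·8308798653364 + 1035959883223 = 266917516790871 → 12826795186710562/266917516790871
APPEND 46: p_12 = 46·12826795186710562 + 399281620238577 = 590431860208924429, q_12 = 46·266917516790871 + 8308798653364 = 12286514571033430 → 590431860208924429/12286514571033430
APPEND 26: p_13 = 26·590431860208924429 + 12826795186710562 = 15364055160618745716, q_13 = 26·12286514571033430 + 266917516790871 = 319716296363660051 → 15364055160618745716/319716296363660051
APPEND 38: p_14 = 38·15364055160618745716 + 590431860208924429 = 584424527963721261637, q_14 = 38·319716296363660051 + 12286514571033430 = 12161505776390115368 → 584424527963721261637/12161505776390115368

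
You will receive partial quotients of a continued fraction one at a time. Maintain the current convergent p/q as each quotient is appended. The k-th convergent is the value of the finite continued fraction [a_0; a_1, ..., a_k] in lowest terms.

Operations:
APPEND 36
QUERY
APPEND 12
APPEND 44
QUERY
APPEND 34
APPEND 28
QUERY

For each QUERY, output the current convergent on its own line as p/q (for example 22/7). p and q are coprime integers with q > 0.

APPEND 36: p_0 = 36·1 + 0 = 36, q_0 = 36·0 + 1 = 1 → 36/1
APPEND 12: p_1 = 12·36 + 1 = 433, q_1 = 12·1 + 0 = 12 → 433/12
APPEND 44: p_2 = 44·433 + 36 = 19088, q_2 = 44·12 + 1 = 529 → 19088/529
APPEND 34: p_3 = 34·19088 + 433 = 649425, q_3 = 34·529 + 12 = 17998 → 649425/17998
APPEND 28: p_4 = 28·649425 + 19088 = 18202988, q_4 = 28·17998 + 529 = 504473 → 18202988/504473

36/1
19088/529
18202988/504473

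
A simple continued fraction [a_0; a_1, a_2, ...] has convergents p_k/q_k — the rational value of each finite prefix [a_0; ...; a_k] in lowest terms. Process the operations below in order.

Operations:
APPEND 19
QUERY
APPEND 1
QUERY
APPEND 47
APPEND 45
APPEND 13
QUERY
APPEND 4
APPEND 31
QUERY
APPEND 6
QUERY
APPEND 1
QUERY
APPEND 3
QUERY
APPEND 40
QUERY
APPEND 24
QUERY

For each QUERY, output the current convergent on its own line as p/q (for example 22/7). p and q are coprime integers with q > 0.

APPEND 19: p_0 = 19·1 + 0 = 19, q_0 = 19·0 + 1 = 1 → 19/1
APPEND 1: p_1 = 1·19 + 1 = 20, q_1 = 1·1 + 0 = 1 → 20/1
APPEND 47: p_2 = 47·20 + 19 = 959, q_2 = 47·1 + 1 = 48 → 959/48
APPEND 45: p_3 = 45·959 + 20 = 43175, q_3 = 45·48 + 1 = 2161 → 43175/2161
APPEND 13: p_4 = 13·43175 + 959 = 562234, q_4 = 13·2161 + 48 = 28141 → 562234/28141
APPEND 4: p_5 = 4·562234 + 43175 = 2292111, q_5 = 4·28141 + 2161 = 114725 → 2292111/114725
APPEND 31: p_6 = 31·2292111 + 562234 = 71617675, q_6 = 31·114725 + 28141 = 3584616 → 71617675/3584616
APPEND 6: p_7 = 6·71617675 + 2292111 = 431998161, q_7 = 6·3584616 + 114725 = 21622421 → 431998161/21622421
APPEND 1: p_8 = 1·431998161 + 71617675 = 503615836, q_8 = 1·21622421 + 3584616 = 25207037 → 503615836/25207037
APPEND 3: p_9 = 3·503615836 + 431998161 = 1942845669, q_9 = 3·25207037 + 21622421 = 97243532 → 1942845669/97243532
APPEND 40: p_10 = 40·1942845669 + 503615836 = 78217442596, q_10 = 40·97243532 + 25207037 = 3914948317 → 78217442596/3914948317
APPEND 24: p_11 = 24·78217442596 + 1942845669 = 1879161467973, q_11 = 24·3914948317 + 97243532 = 94056003140 → 1879161467973/94056003140

19/1
20/1
562234/28141
71617675/3584616
431998161/21622421
503615836/25207037
1942845669/97243532
78217442596/3914948317
1879161467973/94056003140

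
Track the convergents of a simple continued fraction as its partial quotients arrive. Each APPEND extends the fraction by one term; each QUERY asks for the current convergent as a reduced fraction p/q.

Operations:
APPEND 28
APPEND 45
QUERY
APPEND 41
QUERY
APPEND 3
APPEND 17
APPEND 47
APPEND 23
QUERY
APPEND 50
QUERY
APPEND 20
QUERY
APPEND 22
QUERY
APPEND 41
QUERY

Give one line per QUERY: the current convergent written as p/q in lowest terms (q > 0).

APPEND 28: p_0 = 28·1 + 0 = 28, q_0 = 28·0 + 1 = 1 → 28/1
APPEND 45: p_1 = 45·28 + 1 = 1261, q_1 = 45·1 + 0 = 45 → 1261/45
APPEND 41: p_2 = 41·1261 + 28 = 51729, q_2 = 41·45 + 1 = 1846 → 51729/1846
APPEND 3: p_3 = 3·51729 + 1261 = 156448, q_3 = 3·1846 + 45 = 5583 → 156448/5583
APPEND 17: p_4 = 17·156448 + 51729 = 2711345, q_4 = 17·5583 + 1846 = 96757 → 2711345/96757
APPEND 47: p_5 = 47·2711345 + 156448 = 127589663, q_5 = 47·96757 + 5583 = 4553162 → 127589663/4553162
APPEND 23: p_6 = 23·127589663 + 2711345 = 2937273594, q_6 = 23·4553162 + 96757 = 104819483 → 2937273594/104819483
APPEND 50: p_7 = 50·2937273594 + 127589663 = 146991269363, q_7 = 50·104819483 + 4553162 = 5245527312 → 146991269363/5245527312
APPEND 20: p_8 = 20·146991269363 + 2937273594 = 2942762660854, q_8 = 20·5245527312 + 104819483 = 105015365723 → 2942762660854/105015365723
APPEND 22: p_9 = 22·2942762660854 + 146991269363 = 64887769808151, q_9 = 22·105015365723 + 5245527312 = 2315583573218 → 64887769808151/2315583573218
APPEND 41: p_10 = 41·64887769808151 + 2942762660854 = 2663341324795045, q_10 = 41·2315583573218 + 105015365723 = 95043941867661 → 2663341324795045/95043941867661

1261/45
51729/1846
2937273594/104819483
146991269363/5245527312
2942762660854/105015365723
64887769808151/2315583573218
2663341324795045/95043941867661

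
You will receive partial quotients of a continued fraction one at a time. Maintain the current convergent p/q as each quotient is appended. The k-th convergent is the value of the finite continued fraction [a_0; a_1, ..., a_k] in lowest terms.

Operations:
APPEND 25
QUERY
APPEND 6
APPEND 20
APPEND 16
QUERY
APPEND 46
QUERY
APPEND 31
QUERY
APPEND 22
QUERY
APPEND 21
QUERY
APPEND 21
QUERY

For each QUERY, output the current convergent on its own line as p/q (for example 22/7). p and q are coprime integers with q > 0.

APPEND 25: p_0 = 25·1 + 0 = 25, q_0 = 25·0 + 1 = 1 → 25/1
APPEND 6: p_1 = 6·25 + 1 = 151, q_1 = 6·1 + 0 = 6 → 151/6
APPEND 20: p_2 = 20·151 + 25 = 3045, q_2 = 20·6 + 1 = 121 → 3045/121
APPEND 16: p_3 = 16·3045 + 151 = 48871, q_3 = 16·121 + 6 = 1942 → 48871/1942
APPEND 46: p_4 = 46·48871 + 3045 = 2251111, q_4 = 46·1942 + 121 = 89453 → 2251111/89453
APPEND 31: p_5 = 31·2251111 + 48871 = 69833312, q_5 = 31·89453 + 1942 = 2774985 → 69833312/2774985
APPEND 22: p_6 = 22·69833312 + 2251111 = 1538583975, q_6 = 22·2774985 + 89453 = 61139123 → 1538583975/61139123
APPEND 21: p_7 = 21·1538583975 + 69833312 = 32380096787, q_7 = 21·61139123 + 2774985 = 1286696568 → 32380096787/1286696568
APPEND 21: p_8 = 21·32380096787 + 1538583975 = 681520616502, q_8 = 21·1286696568 + 61139123 = 27081767051 → 681520616502/27081767051

25/1
48871/1942
2251111/89453
69833312/2774985
1538583975/61139123
32380096787/1286696568
681520616502/27081767051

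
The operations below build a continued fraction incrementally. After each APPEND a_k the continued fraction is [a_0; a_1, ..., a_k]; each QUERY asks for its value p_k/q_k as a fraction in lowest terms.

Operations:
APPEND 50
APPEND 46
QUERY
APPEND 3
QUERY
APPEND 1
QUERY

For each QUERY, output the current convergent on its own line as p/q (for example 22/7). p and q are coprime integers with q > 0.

APPEND 50: p_0 = 50·1 + 0 = 50, q_0 = 50·0 + 1 = 1 → 50/1
APPEND 46: p_1 = 46·50 + 1 = 2301, q_1 = 46·1 + 0 = 46 → 2301/46
APPEND 3: p_2 = 3·2301 + 50 = 6953, q_2 = 3·46 + 1 = 139 → 6953/139
APPEND 1: p_3 = 1·6953 + 2301 = 9254, q_3 = 1·139 + 46 = 185 → 9254/185

2301/46
6953/139
9254/185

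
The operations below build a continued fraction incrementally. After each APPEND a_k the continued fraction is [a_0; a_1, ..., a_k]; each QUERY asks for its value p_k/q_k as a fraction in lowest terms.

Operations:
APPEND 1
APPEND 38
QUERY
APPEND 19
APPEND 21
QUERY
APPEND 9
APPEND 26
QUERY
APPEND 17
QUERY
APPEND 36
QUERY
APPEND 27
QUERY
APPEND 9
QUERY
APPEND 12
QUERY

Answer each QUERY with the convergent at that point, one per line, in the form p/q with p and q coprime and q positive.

APPEND 1: p_0 = 1·1 + 0 = 1, q_0 = 1·0 + 1 = 1 → 1/1
APPEND 38: p_1 = 38·1 + 1 = 39, q_1 = 38·1 + 0 = 38 → 39/38
APPEND 19: p_2 = 19·39 + 1 = 742, q_2 = 19·38 + 1 = 723 → 742/723
APPEND 21: p_3 = 21·742 + 39 = 15621, q_3 = 21·723 + 38 = 15221 → 15621/15221
APPEND 9: p_4 = 9·15621 + 742 = 141331, q_4 = 9·15221 + 723 = 137712 → 141331/137712
APPEND 26: p_5 = 26·141331 + 15621 = 3690227, q_5 = 26·137712 + 15221 = 3595733 → 3690227/3595733
APPEND 17: p_6 = 17·3690227 + 141331 = 62875190, q_6 = 17·3595733 + 137712 = 61265173 → 62875190/61265173
APPEND 36: p_7 = 36·62875190 + 3690227 = 2267197067, q_7 = 36·61265173 + 3595733 = 2209141961 → 2267197067/2209141961
APPEND 27: p_8 = 27·2267197067 + 62875190 = 61277195999, q_8 = 27·2209141961 + 61265173 = 59708098120 → 61277195999/59708098120
APPEND 9: p_9 = 9·61277195999 + 2267197067 = 553761961058, q_9 = 9·59708098120 + 2209141961 = 539582025041 → 553761961058/539582025041
APPEND 12: p_10 = 12·553761961058 + 61277195999 = 6706420728695, q_10 = 12·539582025041 + 59708098120 = 6534692398612 → 6706420728695/6534692398612

39/38
15621/15221
3690227/3595733
62875190/61265173
2267197067/2209141961
61277195999/59708098120
553761961058/539582025041
6706420728695/6534692398612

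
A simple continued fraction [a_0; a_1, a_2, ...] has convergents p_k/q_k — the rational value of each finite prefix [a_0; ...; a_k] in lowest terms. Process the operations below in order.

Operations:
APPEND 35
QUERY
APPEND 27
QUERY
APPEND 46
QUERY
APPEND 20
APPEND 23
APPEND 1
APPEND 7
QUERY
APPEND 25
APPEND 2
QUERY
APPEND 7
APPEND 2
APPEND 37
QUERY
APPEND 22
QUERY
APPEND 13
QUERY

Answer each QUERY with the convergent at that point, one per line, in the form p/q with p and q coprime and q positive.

APPEND 35: p_0 = 35·1 + 0 = 35, q_0 = 35·0 + 1 = 1 → 35/1
APPEND 27: p_1 = 27·35 + 1 = 946, q_1 = 27·1 + 0 = 27 → 946/27
APPEND 46: p_2 = 46·946 + 35 = 43551, q_2 = 46·27 + 1 = 1243 → 43551/1243
APPEND 20: p_3 = 20·43551 + 946 = 871966, q_3 = 20·1243 + 27 = 24887 → 871966/24887
APPEND 23: p_4 = 23·871966 + 43551 = 20098769, q_4 = 23·24887 + 1243 = 573644 → 20098769/573644
APPEND 1: p_5 = 1·20098769 + 871966 = 20970735, q_5 = 1·573644 + 24887 = 598531 → 20970735/598531
APPEND 7: p_6 = 7·20970735 + 20098769 = 166893914, q_6 = 7·598531 + 573644 = 4763361 → 166893914/4763361
APPEND 25: p_7 = 25·166893914 + 20970735 = 4193318585, q_7 = 25·4763361 + 598531 = 119682556 → 4193318585/119682556
APPEND 2: p_8 = 2·4193318585 + 166893914 = 8553531084, q_8 = 2·119682556 + 4763361 = 244128473 → 8553531084/244128473
APPEND 7: p_9 = 7·8553531084 + 4193318585 = 64068036173, q_9 = 7·244128473 + 119682556 = 1828581867 → 64068036173/1828581867
APPEND 2: p_10 = 2·64068036173 + 8553531084 = 136689603430, q_10 = 2·1828581867 + 244128473 = 3901292207 → 136689603430/3901292207
APPEND 37: p_11 = 37·136689603430 + 64068036173 = 5121583363083, q_11 = 37·3901292207 + 1828581867 = 146176393526 → 5121583363083/146176393526
APPEND 22: p_12 = 22·5121583363083 + 136689603430 = 112811523591256, q_12 = 22·146176393526 + 3901292207 = 3219781949779 → 112811523591256/3219781949779
APPEND 13: p_13 = 13·112811523591256 + 5121583363083 = 1471671390049411, q_13 = 13·3219781949779 + 146176393526 = 42003341740653 → 1471671390049411/42003341740653

35/1
946/27
43551/1243
166893914/4763361
8553531084/244128473
5121583363083/146176393526
112811523591256/3219781949779
1471671390049411/42003341740653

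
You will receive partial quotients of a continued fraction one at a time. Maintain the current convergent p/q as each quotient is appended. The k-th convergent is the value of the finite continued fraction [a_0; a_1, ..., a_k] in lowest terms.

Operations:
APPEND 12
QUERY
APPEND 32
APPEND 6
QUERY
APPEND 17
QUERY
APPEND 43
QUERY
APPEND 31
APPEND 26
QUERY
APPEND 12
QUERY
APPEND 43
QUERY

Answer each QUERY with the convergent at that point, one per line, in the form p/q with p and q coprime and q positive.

12/1
2322/193
39859/3313
1716259/142652
1386057347/115206302
16685932052/1386901149
718881135583/59751955709

APPEND 12: p_0 = 12·1 + 0 = 12, q_0 = 12·0 + 1 = 1 → 12/1
APPEND 32: p_1 = 32·12 + 1 = 385, q_1 = 32·1 + 0 = 32 → 385/32
APPEND 6: p_2 = 6·385 + 12 = 2322, q_2 = 6·32 + 1 = 193 → 2322/193
APPEND 17: p_3 = 17·2322 + 385 = 39859, q_3 = 17·193 + 32 = 3313 → 39859/3313
APPEND 43: p_4 = 43·39859 + 2322 = 1716259, q_4 = 43·3313 + 193 = 142652 → 1716259/142652
APPEND 31: p_5 = 31·1716259 + 39859 = 53243888, q_5 = 31·142652 + 3313 = 4425525 → 53243888/4425525
APPEND 26: p_6 = 26·53243888 + 1716259 = 1386057347, q_6 = 26·4425525 + 142652 = 115206302 → 1386057347/115206302
APPEND 12: p_7 = 12·1386057347 + 53243888 = 16685932052, q_7 = 12·115206302 + 4425525 = 1386901149 → 16685932052/1386901149
APPEND 43: p_8 = 43·16685932052 + 1386057347 = 718881135583, q_8 = 43·1386901149 + 115206302 = 59751955709 → 718881135583/59751955709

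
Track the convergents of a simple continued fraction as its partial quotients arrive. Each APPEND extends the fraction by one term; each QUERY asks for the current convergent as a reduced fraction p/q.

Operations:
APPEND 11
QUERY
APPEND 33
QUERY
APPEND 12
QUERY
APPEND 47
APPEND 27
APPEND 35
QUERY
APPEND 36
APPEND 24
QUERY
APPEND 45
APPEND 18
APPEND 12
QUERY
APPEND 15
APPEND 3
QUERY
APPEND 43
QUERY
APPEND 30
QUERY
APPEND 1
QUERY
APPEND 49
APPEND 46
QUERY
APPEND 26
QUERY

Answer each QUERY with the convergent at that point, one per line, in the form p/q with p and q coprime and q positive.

11/1
364/33
4379/397
195196707/17696527
168978859347/15319617799
1653632393451989/149918258092324
76478595426823685/6933546931674733
3313521257697875687/300403727619874322
99482116326363094295/9019045375527904393
102795637584060969982/9319449103147778715
236380340103070189646980/21430233814872524604403
6151025311037770281444893/557651751238115408775906

APPEND 11: p_0 = 11·1 + 0 = 11, q_0 = 11·0 + 1 = 1 → 11/1
APPEND 33: p_1 = 33·11 + 1 = 364, q_1 = 33·1 + 0 = 33 → 364/33
APPEND 12: p_2 = 12·364 + 11 = 4379, q_2 = 12·33 + 1 = 397 → 4379/397
APPEND 47: p_3 = 47·4379 + 364 = 206177, q_3 = 47·397 + 33 = 18692 → 206177/18692
APPEND 27: p_4 = 27·206177 + 4379 = 5571158, q_4 = 27·18692 + 397 = 505081 → 5571158/505081
APPEND 35: p_5 = 35·5571158 + 206177 = 195196707, q_5 = 35·505081 + 18692 = 17696527 → 195196707/17696527
APPEND 36: p_6 = 36·195196707 + 5571158 = 7032652610, q_6 = 36·17696527 + 505081 = 637580053 → 7032652610/637580053
APPEND 24: p_7 = 24·7032652610 + 195196707 = 168978859347, q_7 = 24·637580053 + 17696527 = 15319617799 → 168978859347/15319617799
APPEND 45: p_8 = 45·168978859347 + 7032652610 = 7611081323225, q_8 = 45·15319617799 + 637580053 = 690020381008 → 7611081323225/690020381008
APPEND 18: p_9 = 18·7611081323225 + 168978859347 = 137168442677397, q_9 = 18·690020381008 + 15319617799 = 12435686475943 → 137168442677397/12435686475943
APPEND 12: p_10 = 12·137168442677397 + 7611081323225 = 1653632393451989, q_10 = 12·12435686475943 + 690020381008 = 149918258092324 → 1653632393451989/149918258092324
APPEND 15: p_11 = 15·1653632393451989 + 137168442677397 = 24941654344457232, q_11 = 15·149918258092324 + 12435686475943 = 2261209557860803 → 24941654344457232/2261209557860803
APPEND 3: p_12 = 3·24941654344457232 + 1653632393451989 = 76478595426823685, q_12 = 3·2261209557860803 + 149918258092324 = 6933546931674733 → 76478595426823685/6933546931674733
APPEND 43: p_13 = 43·76478595426823685 + 24941654344457232 = 3313521257697875687, q_13 = 43·6933546931674733 + 2261209557860803 = 300403727619874322 → 3313521257697875687/300403727619874322
APPEND 30: p_14 = 30·3313521257697875687 + 76478595426823685 = 99482116326363094295, q_14 = 30·300403727619874322 + 6933546931674733 = 9019045375527904393 → 99482116326363094295/9019045375527904393
APPEND 1: p_15 = 1·99482116326363094295 + 3313521257697875687 = 102795637584060969982, q_15 = 1·9019045375527904393 + 300403727619874322 = 9319449103147778715 → 102795637584060969982/9319449103147778715
APPEND 49: p_16 = 49·102795637584060969982 + 99482116326363094295 = 5136468357945350623413, q_16 = 49·9319449103147778715 + 9019045375527904393 = 465672051429769061428 → 5136468357945350623413/465672051429769061428
APPEND 46: p_17 = 46·5136468357945350623413 + 102795637584060969982 = 236380340103070189646980, q_17 = 46·465672051429769061428 + 9319449103147778715 = 21430233814872524604403 → 236380340103070189646980/21430233814872524604403
APPEND 26: p_18 = 26·236380340103070189646980 + 5136468357945350623413 = 6151025311037770281444893, q_18 = 26·21430233814872524604403 + 465672051429769061428 = 557651751238115408775906 → 6151025311037770281444893/557651751238115408775906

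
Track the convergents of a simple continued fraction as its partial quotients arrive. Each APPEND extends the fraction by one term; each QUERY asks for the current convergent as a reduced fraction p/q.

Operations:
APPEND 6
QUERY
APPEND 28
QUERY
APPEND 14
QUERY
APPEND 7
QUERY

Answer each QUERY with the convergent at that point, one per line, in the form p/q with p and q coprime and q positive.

APPEND 6: p_0 = 6·1 + 0 = 6, q_0 = 6·0 + 1 = 1 → 6/1
APPEND 28: p_1 = 28·6 + 1 = 169, q_1 = 28·1 + 0 = 28 → 169/28
APPEND 14: p_2 = 14·169 + 6 = 2372, q_2 = 14·28 + 1 = 393 → 2372/393
APPEND 7: p_3 = 7·2372 + 169 = 16773, q_3 = 7·393 + 28 = 2779 → 16773/2779

6/1
169/28
2372/393
16773/2779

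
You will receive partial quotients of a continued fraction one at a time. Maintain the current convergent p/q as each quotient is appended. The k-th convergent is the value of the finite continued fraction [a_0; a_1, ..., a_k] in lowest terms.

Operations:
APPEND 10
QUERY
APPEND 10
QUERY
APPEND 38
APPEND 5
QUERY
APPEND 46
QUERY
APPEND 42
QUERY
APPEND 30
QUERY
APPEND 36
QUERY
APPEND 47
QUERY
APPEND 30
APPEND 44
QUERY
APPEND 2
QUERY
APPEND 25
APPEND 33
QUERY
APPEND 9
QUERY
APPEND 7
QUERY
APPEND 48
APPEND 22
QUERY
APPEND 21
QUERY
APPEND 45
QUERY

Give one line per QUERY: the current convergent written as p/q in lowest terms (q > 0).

APPEND 10: p_0 = 10·1 + 0 = 10, q_0 = 10·0 + 1 = 1 → 10/1
APPEND 10: p_1 = 10·10 + 1 = 101, q_1 = 10·1 + 0 = 10 → 101/10
APPEND 38: p_2 = 38·101 + 10 = 3848, q_2 = 38·10 + 1 = 381 → 3848/381
APPEND 5: p_3 = 5·3848 + 101 = 19341, q_3 = 5·381 + 10 = 1915 → 19341/1915
APPEND 46: p_4 = 46·19341 + 3848 = 893534, q_4 = 46·1915 + 381 = 88471 → 893534/88471
APPEND 42: p_5 = 42·893534 + 19341 = 37547769, q_5 = 42·88471 + 1915 = 3717697 → 37547769/3717697
APPEND 30: p_6 = 30·37547769 + 893534 = 1127326604, q_6 = 30·3717697 + 88471 = 111619381 → 1127326604/111619381
APPEND 36: p_7 = 36·1127326604 + 37547769 = 40621305513, q_7 = 36·111619381 + 3717697 = 4022015413 → 40621305513/4022015413
APPEND 47: p_8 = 47·40621305513 + 1127326604 = 1910328685715, q_8 = 47·4022015413 + 111619381 = 189146343792 → 1910328685715/189146343792
APPEND 30: p_9 = 30·1910328685715 + 40621305513 = 57350481876963, q_9 = 30·189146343792 + 4022015413 = 5678412329173 → 57350481876963/5678412329173
APPEND 44: p_10 = 44·57350481876963 + 1910328685715 = 2525331531272087, q_10 = 44·5678412329173 + 189146343792 = 250039288827404 → 2525331531272087/250039288827404
APPEND 2: p_11 = 2·2525331531272087 + 57350481876963 = 5108013544421137, q_11 = 2·250039288827404 + 5678412329173 = 505756989983981 → 5108013544421137/505756989983981
APPEND 25: p_12 = 25·5108013544421137 + 2525331531272087 = 130225670141800512, q_12 = 25·505756989983981 + 250039288827404 = 12893964038426929 → 130225670141800512/12893964038426929
APPEND 33: p_13 = 33·130225670141800512 + 5108013544421137 = 4302555128223838033, q_13 = 33·12893964038426929 + 505756989983981 = 426006570258072638 → 4302555128223838033/426006570258072638
APPEND 9: p_14 = 9·4302555128223838033 + 130225670141800512 = 38853221824156342809, q_14 = 9·426006570258072638 + 12893964038426929 = 3846953096361080671 → 38853221824156342809/3846953096361080671
APPEND 7: p_15 = 7·38853221824156342809 + 4302555128223838033 = 276275107897318237696, q_15 = 7·3846953096361080671 + 426006570258072638 = 27354678244785637335 → 276275107897318237696/27354678244785637335
APPEND 48: p_16 = 48·276275107897318237696 + 38853221824156342809 = 13300058400895431752217, q_16 = 48·27354678244785637335 + 3846953096361080671 = 1316871508846071672751 → 13300058400895431752217/1316871508846071672751
APPEND 22: p_17 = 22·13300058400895431752217 + 276275107897318237696 = 292877559927596816786470, q_17 = 22·1316871508846071672751 + 27354678244785637335 = 28998527872858362437857 → 292877559927596816786470/28998527872858362437857
APPEND 21: p_18 = 21·292877559927596816786470 + 13300058400895431752217 = 6163728816880428584268087, q_18 = 21·28998527872858362437857 + 1316871508846071672751 = 610285956838871682867748 → 6163728816880428584268087/610285956838871682867748
APPEND 45: p_19 = 45·6163728816880428584268087 + 292877559927596816786470 = 277660674319546883108850385, q_19 = 45·610285956838871682867748 + 28998527872858362437857 = 27491866585622084091486517 → 277660674319546883108850385/27491866585622084091486517

10/1
101/10
19341/1915
893534/88471
37547769/3717697
1127326604/111619381
40621305513/4022015413
1910328685715/189146343792
2525331531272087/250039288827404
5108013544421137/505756989983981
4302555128223838033/426006570258072638
38853221824156342809/3846953096361080671
276275107897318237696/27354678244785637335
292877559927596816786470/28998527872858362437857
6163728816880428584268087/610285956838871682867748
277660674319546883108850385/27491866585622084091486517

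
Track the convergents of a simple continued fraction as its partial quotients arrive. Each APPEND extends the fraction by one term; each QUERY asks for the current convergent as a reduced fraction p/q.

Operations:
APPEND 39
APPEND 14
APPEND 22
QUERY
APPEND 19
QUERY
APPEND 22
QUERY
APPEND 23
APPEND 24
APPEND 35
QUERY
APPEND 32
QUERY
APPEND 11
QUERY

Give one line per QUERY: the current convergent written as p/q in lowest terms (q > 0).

12073/309
229934/5885
5070621/129779
98451868232/2519806747
3153269355253/80705724931
34784414776015/890282780988

APPEND 39: p_0 = 39·1 + 0 = 39, q_0 = 39·0 + 1 = 1 → 39/1
APPEND 14: p_1 = 14·39 + 1 = 547, q_1 = 14·1 + 0 = 14 → 547/14
APPEND 22: p_2 = 22·547 + 39 = 12073, q_2 = 22·14 + 1 = 309 → 12073/309
APPEND 19: p_3 = 19·12073 + 547 = 229934, q_3 = 19·309 + 14 = 5885 → 229934/5885
APPEND 22: p_4 = 22·229934 + 12073 = 5070621, q_4 = 22·5885 + 309 = 129779 → 5070621/129779
APPEND 23: p_5 = 23·5070621 + 229934 = 116854217, q_5 = 23·129779 + 5885 = 2990802 → 116854217/2990802
APPEND 24: p_6 = 24·116854217 + 5070621 = 2809571829, q_6 = 24·2990802 + 129779 = 71909027 → 2809571829/71909027
APPEND 35: p_7 = 35·2809571829 + 116854217 = 98451868232, q_7 = 35·71909027 + 2990802 = 2519806747 → 98451868232/2519806747
APPEND 32: p_8 = 32·98451868232 + 2809571829 = 3153269355253, q_8 = 32·2519806747 + 71909027 = 80705724931 → 3153269355253/80705724931
APPEND 11: p_9 = 11·3153269355253 + 98451868232 = 34784414776015, q_9 = 11·80705724931 + 2519806747 = 890282780988 → 34784414776015/890282780988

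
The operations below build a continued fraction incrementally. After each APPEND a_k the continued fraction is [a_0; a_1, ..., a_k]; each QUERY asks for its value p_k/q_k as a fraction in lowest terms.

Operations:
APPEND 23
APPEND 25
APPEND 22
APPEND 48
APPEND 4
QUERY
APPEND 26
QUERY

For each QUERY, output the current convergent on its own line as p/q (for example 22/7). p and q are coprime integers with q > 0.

APPEND 23: p_0 = 23·1 + 0 = 23, q_0 = 23·0 + 1 = 1 → 23/1
APPEND 25: p_1 = 25·23 + 1 = 576, q_1 = 25·1 + 0 = 25 → 576/25
APPEND 22: p_2 = 22·576 + 23 = 12695, q_2 = 22·25 + 1 = 551 → 12695/551
APPEND 48: p_3 = 48·12695 + 576 = 609936, q_3 = 48·551 + 25 = 26473 → 609936/26473
APPEND 4: p_4 = 4·609936 + 12695 = 2452439, q_4 = 4·26473 + 551 = 106443 → 2452439/106443
APPEND 26: p_5 = 26·2452439 + 609936 = 64373350, q_5 = 26·106443 + 26473 = 2793991 → 64373350/2793991

2452439/106443
64373350/2793991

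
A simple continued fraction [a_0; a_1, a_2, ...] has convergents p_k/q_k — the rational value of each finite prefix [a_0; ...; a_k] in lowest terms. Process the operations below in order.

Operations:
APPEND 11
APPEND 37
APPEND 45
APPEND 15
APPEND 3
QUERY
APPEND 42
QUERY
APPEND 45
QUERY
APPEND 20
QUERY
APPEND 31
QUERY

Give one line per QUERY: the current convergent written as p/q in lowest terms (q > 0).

APPEND 11: p_0 = 11·1 + 0 = 11, q_0 = 11·0 + 1 = 1 → 11/1
APPEND 37: p_1 = 37·11 + 1 = 408, q_1 = 37·1 + 0 = 37 → 408/37
APPEND 45: p_2 = 45·408 + 11 = 18371, q_2 = 45·37 + 1 = 1666 → 18371/1666
APPEND 15: p_3 = 15·18371 + 408 = 275973, q_3 = 15·1666 + 37 = 25027 → 275973/25027
APPEND 3: p_4 = 3·275973 + 18371 = 846290, q_4 = 3·25027 + 1666 = 76747 → 846290/76747
APPEND 42: p_5 = 42·846290 + 275973 = 35820153, q_5 = 42·76747 + 25027 = 3248401 → 35820153/3248401
APPEND 45: p_6 = 45·35820153 + 846290 = 1612753175, q_6 = 45·3248401 + 76747 = 146254792 → 1612753175/146254792
APPEND 20: p_7 = 20·1612753175 + 35820153 = 32290883653, q_7 = 20·146254792 + 3248401 = 2928344241 → 32290883653/2928344241
APPEND 31: p_8 = 31·32290883653 + 1612753175 = 1002630146418, q_8 = 31·2928344241 + 146254792 = 90924926263 → 1002630146418/90924926263

846290/76747
35820153/3248401
1612753175/146254792
32290883653/2928344241
1002630146418/90924926263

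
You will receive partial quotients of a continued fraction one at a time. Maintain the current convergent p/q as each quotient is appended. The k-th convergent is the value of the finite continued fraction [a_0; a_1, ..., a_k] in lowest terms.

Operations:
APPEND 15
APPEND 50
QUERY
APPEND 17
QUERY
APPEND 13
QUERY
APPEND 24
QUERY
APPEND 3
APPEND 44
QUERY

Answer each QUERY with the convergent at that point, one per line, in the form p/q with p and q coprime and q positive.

751/50
12782/851
166917/11113
4018790/267563
541843418/36074851

APPEND 15: p_0 = 15·1 + 0 = 15, q_0 = 15·0 + 1 = 1 → 15/1
APPEND 50: p_1 = 50·15 + 1 = 751, q_1 = 50·1 + 0 = 50 → 751/50
APPEND 17: p_2 = 17·751 + 15 = 12782, q_2 = 17·50 + 1 = 851 → 12782/851
APPEND 13: p_3 = 13·12782 + 751 = 166917, q_3 = 13·851 + 50 = 11113 → 166917/11113
APPEND 24: p_4 = 24·166917 + 12782 = 4018790, q_4 = 24·11113 + 851 = 267563 → 4018790/267563
APPEND 3: p_5 = 3·4018790 + 166917 = 12223287, q_5 = 3·267563 + 11113 = 813802 → 12223287/813802
APPEND 44: p_6 = 44·12223287 + 4018790 = 541843418, q_6 = 44·813802 + 267563 = 36074851 → 541843418/36074851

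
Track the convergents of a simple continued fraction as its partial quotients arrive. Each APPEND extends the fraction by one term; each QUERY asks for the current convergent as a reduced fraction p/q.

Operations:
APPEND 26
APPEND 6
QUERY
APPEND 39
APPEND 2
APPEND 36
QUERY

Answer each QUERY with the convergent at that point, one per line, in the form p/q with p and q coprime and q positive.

APPEND 26: p_0 = 26·1 + 0 = 26, q_0 = 26·0 + 1 = 1 → 26/1
APPEND 6: p_1 = 6·26 + 1 = 157, q_1 = 6·1 + 0 = 6 → 157/6
APPEND 39: p_2 = 39·157 + 26 = 6149, q_2 = 39·6 + 1 = 235 → 6149/235
APPEND 2: p_3 = 2·6149 + 157 = 12455, q_3 = 2·235 + 6 = 476 → 12455/476
APPEND 36: p_4 = 36·12455 + 6149 = 454529, q_4 = 36·476 + 235 = 17371 → 454529/17371

157/6
454529/17371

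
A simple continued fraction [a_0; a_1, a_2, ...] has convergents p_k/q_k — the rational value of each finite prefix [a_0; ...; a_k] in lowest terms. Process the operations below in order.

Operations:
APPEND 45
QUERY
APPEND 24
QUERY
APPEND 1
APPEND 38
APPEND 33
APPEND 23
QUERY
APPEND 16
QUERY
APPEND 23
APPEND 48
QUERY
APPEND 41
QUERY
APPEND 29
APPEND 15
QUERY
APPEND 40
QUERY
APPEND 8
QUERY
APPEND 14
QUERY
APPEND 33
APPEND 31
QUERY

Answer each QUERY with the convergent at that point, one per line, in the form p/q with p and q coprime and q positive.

APPEND 45: p_0 = 45·1 + 0 = 45, q_0 = 45·0 + 1 = 1 → 45/1
APPEND 24: p_1 = 24·45 + 1 = 1081, q_1 = 24·1 + 0 = 24 → 1081/24
APPEND 1: p_2 = 1·1081 + 45 = 1126, q_2 = 1·24 + 1 = 25 → 1126/25
APPEND 38: p_3 = 38·1126 + 1081 = 43869, q_3 = 38·25 + 24 = 974 → 43869/974
APPEND 33: p_4 = 33·43869 + 1126 = 1448803, q_4 = 33·974 + 25 = 32167 → 1448803/32167
APPEND 23: p_5 = 23·1448803 + 43869 = 33366338, q_5 = 23·32167 + 974 = 740815 → 33366338/740815
APPEND 16: p_6 = 16·33366338 + 1448803 = 535310211, q_6 = 16·740815 + 32167 = 11885207 → 535310211/11885207
APPEND 23: p_7 = 23·535310211 + 33366338 = 12345501191, q_7 = 23·11885207 + 740815 = 274100576 → 12345501191/274100576
APPEND 48: p_8 = 48·12345501191 + 535310211 = 593119367379, q_8 = 48·274100576 + 11885207 = 13168712855 → 593119367379/13168712855
APPEND 41: p_9 = 41·593119367379 + 12345501191 = 24330239563730, q_9 = 41·13168712855 + 274100576 = 540191327631 → 24330239563730/540191327631
APPEND 29: p_10 = 29·24330239563730 + 593119367379 = 706170066715549, q_10 = 29·540191327631 + 13168712855 = 15678717214154 → 706170066715549/15678717214154
APPEND 15: p_11 = 15·706170066715549 + 24330239563730 = 10616881240296965, q_11 = 15·15678717214154 + 540191327631 = 235720949539941 → 10616881240296965/235720949539941
APPEND 40: p_12 = 40·10616881240296965 + 706170066715549 = 425381419678594149, q_12 = 40·235720949539941 + 15678717214154 = 9444516698811794 → 425381419678594149/9444516698811794
APPEND 8: p_13 = 8·425381419678594149 + 10616881240296965 = 3413668238669050157, q_13 = 8·9444516698811794 + 235720949539941 = 75791854540034293 → 3413668238669050157/75791854540034293
APPEND 14: p_14 = 14·3413668238669050157 + 425381419678594149 = 48216736761045296347, q_14 = 14·75791854540034293 + 9444516698811794 = 1070530480259291896 → 48216736761045296347/1070530480259291896
APPEND 33: p_15 = 33·48216736761045296347 + 3413668238669050157 = 1594565981353163829608, q_15 = 33·1070530480259291896 + 75791854540034293 = 35403297703096666861 → 1594565981353163829608/35403297703096666861
APPEND 31: p_16 = 31·1594565981353163829608 + 48216736761045296347 = 49479762158709124014195, q_16 = 31·35403297703096666861 + 1070530480259291896 = 1098572759276255964587 → 49479762158709124014195/1098572759276255964587

45/1
1081/24
33366338/740815
535310211/11885207
593119367379/13168712855
24330239563730/540191327631
10616881240296965/235720949539941
425381419678594149/9444516698811794
3413668238669050157/75791854540034293
48216736761045296347/1070530480259291896
49479762158709124014195/1098572759276255964587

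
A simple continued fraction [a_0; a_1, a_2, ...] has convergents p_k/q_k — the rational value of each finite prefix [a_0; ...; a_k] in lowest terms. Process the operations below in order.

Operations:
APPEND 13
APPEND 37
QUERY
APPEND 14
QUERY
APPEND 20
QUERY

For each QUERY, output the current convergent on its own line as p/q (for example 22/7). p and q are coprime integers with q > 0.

APPEND 13: p_0 = 13·1 + 0 = 13, q_0 = 13·0 + 1 = 1 → 13/1
APPEND 37: p_1 = 37·13 + 1 = 482, q_1 = 37·1 + 0 = 37 → 482/37
APPEND 14: p_2 = 14·482 + 13 = 6761, q_2 = 14·37 + 1 = 519 → 6761/519
APPEND 20: p_3 = 20·6761 + 482 = 135702, q_3 = 20·519 + 37 = 10417 → 135702/10417

482/37
6761/519
135702/10417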